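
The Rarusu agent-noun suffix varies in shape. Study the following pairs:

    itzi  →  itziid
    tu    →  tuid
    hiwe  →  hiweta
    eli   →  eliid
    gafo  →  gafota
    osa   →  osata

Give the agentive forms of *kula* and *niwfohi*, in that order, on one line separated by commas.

kulata, niwfohiid

The suffix is conditioned by the last vowel: -id when the last vowel of the stem is a high vowel (*itzi*, *tu*, *eli*); -ta when the last vowel of the stem is a non-high vowel (*hiwe*, *gafo*, *osa*).
The last vowel of *kula* is /a/, which is a non-high vowel, so the suffix is -ta, giving *kulata*.
*niwfohi*: last vowel = /i/, a high vowel → -id → *niwfohiid*.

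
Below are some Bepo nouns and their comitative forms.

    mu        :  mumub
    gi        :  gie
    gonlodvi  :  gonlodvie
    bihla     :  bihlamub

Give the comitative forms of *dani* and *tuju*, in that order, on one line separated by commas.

The alternation tracks the last vowel of the stem — -e when the last vowel of the stem is a front vowel (*gi*, *gonlodvi*); -mub when the last vowel of the stem is a back vowel (*mu*, *bihla*).
The last vowel of *dani* is /i/, which is a front vowel, so the suffix is -e, giving *danie*.
*tuju* — last vowel /u/ (a back vowel) → -mub → *tujumub*.

danie, tujumub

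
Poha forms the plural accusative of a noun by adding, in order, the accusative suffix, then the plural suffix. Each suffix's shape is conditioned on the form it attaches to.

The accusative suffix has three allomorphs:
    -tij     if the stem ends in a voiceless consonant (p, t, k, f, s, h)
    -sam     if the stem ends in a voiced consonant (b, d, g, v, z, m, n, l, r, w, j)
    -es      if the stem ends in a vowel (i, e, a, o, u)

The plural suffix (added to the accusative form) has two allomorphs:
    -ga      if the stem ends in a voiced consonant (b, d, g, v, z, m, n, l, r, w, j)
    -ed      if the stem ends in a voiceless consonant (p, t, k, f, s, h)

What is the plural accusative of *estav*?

*estav* — final sound /v/ (a voiced consonant) → -sam → *estavsam*.
The accusative form *estavsam*: final consonant = /m/, voiced → -ga → *estavsamga*.

estavsamga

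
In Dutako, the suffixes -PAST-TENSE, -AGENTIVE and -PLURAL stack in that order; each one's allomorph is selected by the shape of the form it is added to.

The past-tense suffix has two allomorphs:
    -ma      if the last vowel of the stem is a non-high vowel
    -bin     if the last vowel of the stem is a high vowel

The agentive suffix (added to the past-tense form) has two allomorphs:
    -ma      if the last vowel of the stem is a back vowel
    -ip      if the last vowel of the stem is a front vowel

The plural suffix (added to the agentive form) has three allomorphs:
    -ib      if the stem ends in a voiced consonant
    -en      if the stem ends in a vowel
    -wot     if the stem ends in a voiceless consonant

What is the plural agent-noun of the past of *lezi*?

lezibinipwot

Since the last vowel of *lezi* is /i/ (a high vowel), it takes -bin, giving *lezibin*.
Since the last vowel of the past-tense form *lezibin* is /i/ (a front vowel), it takes -ip, giving *lezibinip*.
The agentive form *lezibinip* — final sound /p/ (a voiceless consonant) → -wot → *lezibinipwot*.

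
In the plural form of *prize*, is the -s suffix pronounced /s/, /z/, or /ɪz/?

/ɪz/

The stem *prize* ends in a sibilant (/s, z, ʃ, ʒ, tʃ, dʒ/).
The plural suffix surfaces as /ɪz/ after sibilants, /s/ after other voiceless consonants, and /z/ after other voiced sounds.
So the plural -s on *prize* is pronounced /ɪz/.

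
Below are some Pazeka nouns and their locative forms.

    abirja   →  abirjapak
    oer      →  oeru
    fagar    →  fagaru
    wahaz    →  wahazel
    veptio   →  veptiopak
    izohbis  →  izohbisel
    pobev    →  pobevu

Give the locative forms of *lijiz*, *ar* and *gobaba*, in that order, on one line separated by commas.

lijizel, aru, gobabapak

The suffix is conditioned by the final sound: -el when the stem ends in a sibilant (*wahaz*, *izohbis*); -u when the stem ends in a non-sibilant consonant (*oer*, *fagar*, *pobev*); -pak when the stem ends in a vowel (*abirja*, *veptio*).
Since the final sound of *lijiz* is /z/ (a sibilant), it takes -el, giving *lijizel*.
The final sound of *ar* is /r/, which is a non-sibilant consonant, so the suffix is -u, giving *aru*.
*gobaba*: final sound = /a/, a vowel → -pak → *gobabapak*.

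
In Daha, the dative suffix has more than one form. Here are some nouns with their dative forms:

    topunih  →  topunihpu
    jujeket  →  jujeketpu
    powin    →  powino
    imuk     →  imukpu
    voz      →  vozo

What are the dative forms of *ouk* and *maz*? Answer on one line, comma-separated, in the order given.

The alternation tracks the final consonant of the stem — -pu when the stem ends in a voiceless consonant (*topunih*, *jujeket*, *imuk*); -o when the stem ends in a voiced consonant (*powin*, *voz*).
The final consonant of *ouk* is /k/, which is voiceless, so the suffix is -pu, giving *oukpu*.
*maz*: final consonant = /z/, voiced → -o → *mazo*.

oukpu, mazo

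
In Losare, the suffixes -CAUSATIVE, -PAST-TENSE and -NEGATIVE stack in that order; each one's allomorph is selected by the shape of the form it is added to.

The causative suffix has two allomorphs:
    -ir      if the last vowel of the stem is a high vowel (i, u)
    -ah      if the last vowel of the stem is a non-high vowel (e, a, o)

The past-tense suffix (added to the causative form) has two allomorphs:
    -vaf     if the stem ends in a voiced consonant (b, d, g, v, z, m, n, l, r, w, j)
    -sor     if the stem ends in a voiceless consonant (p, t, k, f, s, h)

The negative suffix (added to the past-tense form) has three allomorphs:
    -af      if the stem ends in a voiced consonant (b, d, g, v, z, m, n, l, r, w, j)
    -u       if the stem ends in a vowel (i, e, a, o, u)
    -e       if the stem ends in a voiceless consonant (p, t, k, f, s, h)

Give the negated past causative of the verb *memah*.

*memah*: last vowel = /a/, a non-high vowel → -ah → *memahah*.
The causative form *memahah* — final consonant /h/ (voiceless) → -sor → *memahahsor*.
The past-tense form *memahahsor*: final sound = /r/, a voiced consonant → -af → *memahahsoraf*.

memahahsoraf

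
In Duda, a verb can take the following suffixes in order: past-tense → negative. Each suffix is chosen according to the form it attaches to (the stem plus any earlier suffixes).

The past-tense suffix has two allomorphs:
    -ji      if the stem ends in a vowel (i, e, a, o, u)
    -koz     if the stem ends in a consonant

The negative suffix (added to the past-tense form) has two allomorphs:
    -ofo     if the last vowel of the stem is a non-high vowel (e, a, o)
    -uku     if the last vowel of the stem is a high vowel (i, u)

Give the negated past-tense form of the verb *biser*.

*biser*: final sound = /r/, a consonant → -koz → *biserkoz*.
The last vowel of the past-tense form *biserkoz* is /o/, which is a non-high vowel, so the negative suffix is -ofo, giving *biserkozofo*.

biserkozofo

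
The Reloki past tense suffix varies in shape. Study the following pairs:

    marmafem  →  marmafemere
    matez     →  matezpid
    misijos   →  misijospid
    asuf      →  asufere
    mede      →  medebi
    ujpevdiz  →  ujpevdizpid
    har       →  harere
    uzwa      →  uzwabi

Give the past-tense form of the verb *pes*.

Looking at the final sound of each stem: -pid when the stem ends in a sibilant (*matez*, *misijos*, *ujpevdiz*); -ere when the stem ends in a non-sibilant consonant (*marmafem*, *asuf*, *har*); -bi when the stem ends in a vowel (*mede*, *uzwa*).
Since the final sound of *pes* is /s/ (a sibilant), it takes -pid, giving *pespid*.

pespid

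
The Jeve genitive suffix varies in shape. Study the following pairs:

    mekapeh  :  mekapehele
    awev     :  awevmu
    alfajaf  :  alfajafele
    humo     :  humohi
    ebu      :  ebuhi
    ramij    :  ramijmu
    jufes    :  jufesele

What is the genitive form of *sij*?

sijmu

The alternation tracks the final sound of the stem — -ele when the stem ends in a voiceless consonant (*mekapeh*, *alfajaf*, *jufes*); -mu when the stem ends in a voiced consonant (*awev*, *ramij*); -hi when the stem ends in a vowel (*humo*, *ebu*).
Since the final sound of *sij* is /j/ (a voiced consonant), it takes -mu, giving *sijmu*.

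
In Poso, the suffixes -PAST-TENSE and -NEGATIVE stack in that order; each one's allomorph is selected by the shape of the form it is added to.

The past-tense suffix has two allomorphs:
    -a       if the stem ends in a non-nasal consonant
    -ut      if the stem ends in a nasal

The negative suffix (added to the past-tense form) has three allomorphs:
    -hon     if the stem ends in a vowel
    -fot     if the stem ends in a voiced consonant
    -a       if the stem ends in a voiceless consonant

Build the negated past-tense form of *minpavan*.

*minpavan* — final consonant /n/ (a nasal) → -ut → *minpavanut*.
The final sound of the past-tense form *minpavanut* is /t/, which is a voiceless consonant, so the negative suffix is -a, giving *minpavanuta*.

minpavanuta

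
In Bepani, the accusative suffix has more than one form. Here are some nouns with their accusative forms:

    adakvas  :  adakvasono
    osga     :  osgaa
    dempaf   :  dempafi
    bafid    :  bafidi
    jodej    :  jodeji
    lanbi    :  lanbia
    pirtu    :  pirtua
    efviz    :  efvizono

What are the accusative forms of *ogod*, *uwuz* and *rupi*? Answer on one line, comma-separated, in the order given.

ogodi, uwuzono, rupia

The pattern is sibilance of the final sound: -ono when the stem ends in a sibilant (*adakvas*, *efviz*); -i when the stem ends in a non-sibilant consonant (*dempaf*, *bafid*, *jodej*); -a when the stem ends in a vowel (*osga*, *lanbi*, *pirtu*).
*ogod*: final sound = /d/, a non-sibilant consonant → -i → *ogodi*.
The final sound of *uwuz* is /z/, which is a sibilant, so the suffix is -ono, giving *uwuzono*.
*rupi* — final sound /i/ (a vowel) → -a → *rupia*.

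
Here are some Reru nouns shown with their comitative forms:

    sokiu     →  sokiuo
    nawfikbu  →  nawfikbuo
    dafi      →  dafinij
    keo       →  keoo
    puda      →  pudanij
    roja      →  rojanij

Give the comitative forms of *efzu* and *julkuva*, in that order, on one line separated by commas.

efzuo, julkuvanij

The suffix is conditioned by the last vowel: -o when the last vowel of the stem is a rounded vowel (*sokiu*, *nawfikbu*, *keo*); -nij when the last vowel of the stem is an unrounded vowel (*dafi*, *puda*, *roja*).
*efzu* — last vowel /u/ (a rounded vowel) → -o → *efzuo*.
*julkuva*: last vowel = /a/, an unrounded vowel → -nij → *julkuvanij*.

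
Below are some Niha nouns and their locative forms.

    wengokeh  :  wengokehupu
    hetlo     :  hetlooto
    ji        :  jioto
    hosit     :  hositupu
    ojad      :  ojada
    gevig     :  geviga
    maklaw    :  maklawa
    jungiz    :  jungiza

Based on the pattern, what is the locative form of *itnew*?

Looking at the final sound of each stem: -upu when the stem ends in a voiceless consonant (*wengokeh*, *hosit*); -a when the stem ends in a voiced consonant (*ojad*, *gevig*, *maklaw*, *jungiz*); -oto when the stem ends in a vowel (*hetlo*, *ji*).
*itnew* — final sound /w/ (a voiced consonant) → -a → *itnewa*.

itnewa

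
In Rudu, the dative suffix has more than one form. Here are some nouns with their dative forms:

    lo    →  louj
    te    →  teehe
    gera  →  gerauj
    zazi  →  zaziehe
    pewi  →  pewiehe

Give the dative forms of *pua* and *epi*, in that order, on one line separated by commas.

Looking at the last vowel of each stem: -ehe when the last vowel of the stem is a front vowel (*te*, *zazi*, *pewi*); -uj when the last vowel of the stem is a back vowel (*lo*, *gera*).
Since the last vowel of *pua* is /a/ (a back vowel), it takes -uj, giving *puauj*.
*epi* — last vowel /i/ (a front vowel) → -ehe → *epiehe*.

puauj, epiehe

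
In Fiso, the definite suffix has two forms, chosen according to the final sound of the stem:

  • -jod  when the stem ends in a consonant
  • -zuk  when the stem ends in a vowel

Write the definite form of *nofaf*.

nofafjod

Since the final sound of *nofaf* is /f/ (a consonant), it takes -jod, giving *nofafjod*.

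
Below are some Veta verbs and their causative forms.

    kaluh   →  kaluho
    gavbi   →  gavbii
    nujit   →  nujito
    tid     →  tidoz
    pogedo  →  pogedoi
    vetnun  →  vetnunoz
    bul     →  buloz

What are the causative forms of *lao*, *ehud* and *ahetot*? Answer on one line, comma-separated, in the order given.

laoi, ehudoz, ahetoto

The pattern is voicing of the final sound: -o when the stem ends in a voiceless consonant (*kaluh*, *nujit*); -oz when the stem ends in a voiced consonant (*tid*, *vetnun*, *bul*); -i when the stem ends in a vowel (*gavbi*, *pogedo*).
*lao* — final sound /o/ (a vowel) → -i → *laoi*.
Since the final sound of *ehud* is /d/ (a voiced consonant), it takes -oz, giving *ehudoz*.
Since the final sound of *ahetot* is /t/ (a voiceless consonant), it takes -o, giving *ahetoto*.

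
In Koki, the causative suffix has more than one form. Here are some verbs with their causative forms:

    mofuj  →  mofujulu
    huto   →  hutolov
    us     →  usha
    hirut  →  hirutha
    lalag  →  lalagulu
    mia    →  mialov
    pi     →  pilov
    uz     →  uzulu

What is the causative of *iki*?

Looking at the final sound of each stem: -ha when the stem ends in a voiceless consonant (*us*, *hirut*); -ulu when the stem ends in a voiced consonant (*mofuj*, *lalag*, *uz*); -lov when the stem ends in a vowel (*huto*, *mia*, *pi*).
Since the final sound of *iki* is /i/ (a vowel), it takes -lov, giving *ikilov*.

ikilov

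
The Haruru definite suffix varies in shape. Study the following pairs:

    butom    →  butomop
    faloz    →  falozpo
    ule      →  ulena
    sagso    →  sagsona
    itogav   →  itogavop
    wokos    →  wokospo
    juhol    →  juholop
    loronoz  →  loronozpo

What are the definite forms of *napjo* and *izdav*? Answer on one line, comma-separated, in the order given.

The pattern is sibilance of the final sound: -po when the stem ends in a sibilant (*faloz*, *wokos*, *loronoz*); -op when the stem ends in a non-sibilant consonant (*butom*, *itogav*, *juhol*); -na when the stem ends in a vowel (*ule*, *sagso*).
The final sound of *napjo* is /o/, which is a vowel, so the suffix is -na, giving *napjona*.
*izdav* — final sound /v/ (a non-sibilant consonant) → -op → *izdavop*.

napjona, izdavop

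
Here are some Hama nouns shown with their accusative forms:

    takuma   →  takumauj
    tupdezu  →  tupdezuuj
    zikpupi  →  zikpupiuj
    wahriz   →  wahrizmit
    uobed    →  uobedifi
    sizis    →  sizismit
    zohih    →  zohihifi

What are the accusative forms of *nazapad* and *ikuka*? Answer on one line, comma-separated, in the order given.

The alternation tracks the final sound of the stem — -mit when the stem ends in a sibilant (*wahriz*, *sizis*); -ifi when the stem ends in a non-sibilant consonant (*uobed*, *zohih*); -uj when the stem ends in a vowel (*takuma*, *tupdezu*, *zikpupi*).
The final sound of *nazapad* is /d/, which is a non-sibilant consonant, so the suffix is -ifi, giving *nazapadifi*.
The final sound of *ikuka* is /a/, which is a vowel, so the suffix is -uj, giving *ikukauj*.

nazapadifi, ikukauj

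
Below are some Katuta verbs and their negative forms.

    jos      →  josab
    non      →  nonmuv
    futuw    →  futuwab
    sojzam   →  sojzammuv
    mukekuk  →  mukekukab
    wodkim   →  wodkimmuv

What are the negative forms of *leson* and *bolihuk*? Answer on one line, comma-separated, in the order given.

lesonmuv, bolihukab

The suffix is conditioned by the final consonant: -muv when the stem ends in a nasal (*non*, *sojzam*, *wodkim*); -ab when the stem ends in a non-nasal consonant (*jos*, *futuw*, *mukekuk*).
Since the final consonant of *leson* is /n/ (a nasal), it takes -muv, giving *lesonmuv*.
*bolihuk* — final consonant /k/ (non-nasal) → -ab → *bolihukab*.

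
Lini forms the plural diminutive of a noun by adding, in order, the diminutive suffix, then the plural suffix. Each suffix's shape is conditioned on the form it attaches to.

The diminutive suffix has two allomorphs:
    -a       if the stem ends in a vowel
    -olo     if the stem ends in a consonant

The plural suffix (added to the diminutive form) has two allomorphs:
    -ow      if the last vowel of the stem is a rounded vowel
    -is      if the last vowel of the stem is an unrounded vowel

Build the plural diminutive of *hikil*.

The final sound of *hikil* is /l/, which is a consonant, so the diminutive suffix is -olo, giving *hikilolo*.
The last vowel of the diminutive form *hikilolo* is /o/, which is a rounded vowel, so the plural suffix is -ow, giving *hikiloloow*.

hikiloloow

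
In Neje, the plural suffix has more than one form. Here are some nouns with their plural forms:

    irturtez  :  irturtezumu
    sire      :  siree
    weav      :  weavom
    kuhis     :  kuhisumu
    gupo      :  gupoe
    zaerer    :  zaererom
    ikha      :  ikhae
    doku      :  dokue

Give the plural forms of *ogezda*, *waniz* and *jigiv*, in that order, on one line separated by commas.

The suffix is conditioned by the final sound: -umu when the stem ends in a sibilant (*irturtez*, *kuhis*); -om when the stem ends in a non-sibilant consonant (*weav*, *zaerer*); -e when the stem ends in a vowel (*sire*, *gupo*, *ikha*, *doku*).
The final sound of *ogezda* is /a/, which is a vowel, so the suffix is -e, giving *ogezdae*.
*waniz* — final sound /z/ (a sibilant) → -umu → *wanizumu*.
The final sound of *jigiv* is /v/, which is a non-sibilant consonant, so the suffix is -om, giving *jigivom*.

ogezdae, wanizumu, jigivom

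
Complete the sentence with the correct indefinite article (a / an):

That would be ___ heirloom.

The indefinite article is chosen by the initial *sound* of the following word, not its spelling.
*heirloom* begins with the sound /ɛ/ (silent h) — a vowel sound.
So the article is *an*: That would be an heirloom.

an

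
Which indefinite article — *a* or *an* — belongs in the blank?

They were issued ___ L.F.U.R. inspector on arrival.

an

The indefinite article is chosen by the initial *sound* of the following word, not its spelling.
The initialism *L.F.U.R.* is read letter by letter; the first letter, L, is pronounced /ɛl/, which begins with a vowel sound.
So the article is *an*: They were issued an L.F.U.R. inspector on arrival.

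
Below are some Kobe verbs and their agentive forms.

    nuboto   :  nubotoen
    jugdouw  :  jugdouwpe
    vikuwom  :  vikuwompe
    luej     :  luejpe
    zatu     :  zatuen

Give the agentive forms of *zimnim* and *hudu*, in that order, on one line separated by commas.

zimnimpe, huduen

The suffix is conditioned by the final sound: -pe when the stem ends in a consonant (*jugdouw*, *vikuwom*, *luej*); -en when the stem ends in a vowel (*nuboto*, *zatu*).
The final sound of *zimnim* is /m/, which is a consonant, so the suffix is -pe, giving *zimnimpe*.
Since the final sound of *hudu* is /u/ (a vowel), it takes -en, giving *huduen*.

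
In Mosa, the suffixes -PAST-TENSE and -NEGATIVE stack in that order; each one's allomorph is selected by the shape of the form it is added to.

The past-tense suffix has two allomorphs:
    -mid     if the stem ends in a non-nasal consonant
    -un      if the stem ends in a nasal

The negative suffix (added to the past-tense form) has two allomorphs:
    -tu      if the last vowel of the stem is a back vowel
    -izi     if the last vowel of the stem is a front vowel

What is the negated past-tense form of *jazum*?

jazumuntu

Since the final consonant of *jazum* is /m/ (a nasal), it takes -un, giving *jazumun*.
The last vowel of the past-tense form *jazumun* is /u/, which is a back vowel, so the negative suffix is -tu, giving *jazumuntu*.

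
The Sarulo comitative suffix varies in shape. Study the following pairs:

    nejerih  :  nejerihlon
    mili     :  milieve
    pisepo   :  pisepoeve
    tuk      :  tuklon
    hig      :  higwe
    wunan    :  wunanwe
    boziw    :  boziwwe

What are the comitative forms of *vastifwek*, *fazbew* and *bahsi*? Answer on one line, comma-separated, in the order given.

The pattern is voicing of the final sound: -lon when the stem ends in a voiceless consonant (*nejerih*, *tuk*); -we when the stem ends in a voiced consonant (*hig*, *wunan*, *boziw*); -eve when the stem ends in a vowel (*mili*, *pisepo*).
Since the final sound of *vastifwek* is /k/ (a voiceless consonant), it takes -lon, giving *vastifweklon*.
Since the final sound of *fazbew* is /w/ (a voiced consonant), it takes -we, giving *fazbewwe*.
The final sound of *bahsi* is /i/, which is a vowel, so the suffix is -eve, giving *bahsieve*.

vastifweklon, fazbewwe, bahsieve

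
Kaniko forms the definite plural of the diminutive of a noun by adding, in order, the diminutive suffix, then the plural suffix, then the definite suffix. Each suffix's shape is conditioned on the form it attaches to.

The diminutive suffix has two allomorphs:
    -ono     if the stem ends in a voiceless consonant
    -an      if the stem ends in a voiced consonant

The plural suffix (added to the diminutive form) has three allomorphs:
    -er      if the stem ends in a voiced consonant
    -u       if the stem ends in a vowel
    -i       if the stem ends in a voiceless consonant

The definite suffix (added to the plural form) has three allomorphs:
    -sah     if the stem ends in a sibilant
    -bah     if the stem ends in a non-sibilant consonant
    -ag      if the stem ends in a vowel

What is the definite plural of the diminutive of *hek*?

hekonouag

Since the final consonant of *hek* is /k/ (voiceless), it takes -ono, giving *hekono*.
The final sound of the diminutive form *hekono* is /o/, which is a vowel, so the plural suffix is -u, giving *hekonou*.
The final sound of the plural form *hekonou* is /u/, which is a vowel, so the definite suffix is -ag, giving *hekonouag*.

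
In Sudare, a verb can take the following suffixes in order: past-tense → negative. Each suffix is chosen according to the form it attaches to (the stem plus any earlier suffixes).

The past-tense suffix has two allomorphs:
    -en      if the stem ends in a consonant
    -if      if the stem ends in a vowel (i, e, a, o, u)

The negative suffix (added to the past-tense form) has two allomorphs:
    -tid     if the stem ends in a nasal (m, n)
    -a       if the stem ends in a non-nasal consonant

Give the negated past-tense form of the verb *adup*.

adupentid

The final sound of *adup* is /p/, which is a consonant, so the past-tense suffix is -en, giving *adupen*.
The past-tense form *adupen*: final consonant = /n/, a nasal → -tid → *adupentid*.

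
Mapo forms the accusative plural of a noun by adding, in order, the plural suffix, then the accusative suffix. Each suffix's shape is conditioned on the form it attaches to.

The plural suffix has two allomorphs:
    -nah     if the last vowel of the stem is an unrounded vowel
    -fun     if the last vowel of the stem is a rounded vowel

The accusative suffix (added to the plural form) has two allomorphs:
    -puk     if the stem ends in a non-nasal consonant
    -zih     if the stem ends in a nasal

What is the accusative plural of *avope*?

avopenahpuk

The last vowel of *avope* is /e/, which is an unrounded vowel, so the plural suffix is -nah, giving *avopenah*.
Since the final consonant of the plural form *avopenah* is /h/ (non-nasal), it takes -puk, giving *avopenahpuk*.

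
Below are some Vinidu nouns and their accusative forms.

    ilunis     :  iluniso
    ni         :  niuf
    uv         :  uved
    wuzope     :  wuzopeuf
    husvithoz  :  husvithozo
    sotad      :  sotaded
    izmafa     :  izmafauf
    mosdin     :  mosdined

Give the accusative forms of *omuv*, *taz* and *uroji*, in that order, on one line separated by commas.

omuved, tazo, urojiuf

The alternation tracks the final sound of the stem — -o when the stem ends in a sibilant (*ilunis*, *husvithoz*); -ed when the stem ends in a non-sibilant consonant (*uv*, *sotad*, *mosdin*); -uf when the stem ends in a vowel (*ni*, *wuzope*, *izmafa*).
The final sound of *omuv* is /v/, which is a non-sibilant consonant, so the suffix is -ed, giving *omuved*.
*taz* — final sound /z/ (a sibilant) → -o → *tazo*.
*uroji*: final sound = /i/, a vowel → -uf → *urojiuf*.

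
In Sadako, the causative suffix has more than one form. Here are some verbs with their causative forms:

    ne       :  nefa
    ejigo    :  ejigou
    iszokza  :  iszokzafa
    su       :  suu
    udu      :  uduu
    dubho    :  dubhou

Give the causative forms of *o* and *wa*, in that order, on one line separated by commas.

ou, wafa

The suffix is conditioned by the last vowel: -u when the last vowel of the stem is a rounded vowel (*ejigo*, *su*, *udu*, *dubho*); -fa when the last vowel of the stem is an unrounded vowel (*ne*, *iszokza*).
Since the last vowel of *o* is /o/ (a rounded vowel), it takes -u, giving *ou*.
The last vowel of *wa* is /a/, which is an unrounded vowel, so the suffix is -fa, giving *wafa*.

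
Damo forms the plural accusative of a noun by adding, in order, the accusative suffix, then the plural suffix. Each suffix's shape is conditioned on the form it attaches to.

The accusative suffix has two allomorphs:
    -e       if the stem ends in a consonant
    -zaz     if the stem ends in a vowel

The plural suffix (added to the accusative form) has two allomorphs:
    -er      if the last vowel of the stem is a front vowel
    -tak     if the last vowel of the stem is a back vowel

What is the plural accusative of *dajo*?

dajozaztak

Since the final sound of *dajo* is /o/ (a vowel), it takes -zaz, giving *dajozaz*.
The last vowel of the accusative form *dajozaz* is /a/, which is a back vowel, so the plural suffix is -tak, giving *dajozaztak*.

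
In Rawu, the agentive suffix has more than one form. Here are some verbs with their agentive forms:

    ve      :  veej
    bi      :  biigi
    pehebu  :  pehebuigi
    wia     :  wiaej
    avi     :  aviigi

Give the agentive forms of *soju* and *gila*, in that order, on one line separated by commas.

sojuigi, gilaej

Looking at the last vowel of each stem: -igi when the last vowel of the stem is a high vowel (*bi*, *pehebu*, *avi*); -ej when the last vowel of the stem is a non-high vowel (*ve*, *wia*).
The last vowel of *soju* is /u/, which is a high vowel, so the suffix is -igi, giving *sojuigi*.
The last vowel of *gila* is /a/, which is a non-high vowel, so the suffix is -ej, giving *gilaej*.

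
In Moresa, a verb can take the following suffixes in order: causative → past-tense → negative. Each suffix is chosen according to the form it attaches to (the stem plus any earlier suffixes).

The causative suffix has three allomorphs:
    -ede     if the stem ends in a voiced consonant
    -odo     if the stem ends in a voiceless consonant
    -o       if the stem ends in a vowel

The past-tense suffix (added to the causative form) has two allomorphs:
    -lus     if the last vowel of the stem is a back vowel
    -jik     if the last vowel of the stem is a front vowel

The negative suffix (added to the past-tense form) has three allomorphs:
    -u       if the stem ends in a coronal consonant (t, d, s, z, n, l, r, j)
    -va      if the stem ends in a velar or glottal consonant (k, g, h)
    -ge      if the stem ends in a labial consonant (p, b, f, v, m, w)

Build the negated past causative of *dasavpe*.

*dasavpe*: final sound = /e/, a vowel → -o → *dasavpeo*.
The last vowel of the causative form *dasavpeo* is /o/, which is a back vowel, so the past-tense suffix is -lus, giving *dasavpeolus*.
The past-tense form *dasavpeolus* — final consonant /s/ (coronal) → -u → *dasavpeolusu*.

dasavpeolusu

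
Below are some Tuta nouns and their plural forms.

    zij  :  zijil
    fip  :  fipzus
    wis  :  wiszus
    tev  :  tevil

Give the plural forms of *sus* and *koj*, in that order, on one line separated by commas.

The suffix is conditioned by the final consonant: -zus when the stem ends in a voiceless consonant (*fip*, *wis*); -il when the stem ends in a voiced consonant (*zij*, *tev*).
*sus*: final consonant = /s/, voiceless → -zus → *suszus*.
*koj* — final consonant /j/ (voiced) → -il → *kojil*.

suszus, kojil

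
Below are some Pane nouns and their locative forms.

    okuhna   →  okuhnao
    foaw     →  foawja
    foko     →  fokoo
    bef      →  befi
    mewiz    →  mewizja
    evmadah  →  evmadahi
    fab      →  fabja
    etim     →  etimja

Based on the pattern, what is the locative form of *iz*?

izja

The suffix is conditioned by the final sound: -i when the stem ends in a voiceless consonant (*bef*, *evmadah*); -ja when the stem ends in a voiced consonant (*foaw*, *mewiz*, *fab*, *etim*); -o when the stem ends in a vowel (*okuhna*, *foko*).
*iz*: final sound = /z/, a voiced consonant → -ja → *izja*.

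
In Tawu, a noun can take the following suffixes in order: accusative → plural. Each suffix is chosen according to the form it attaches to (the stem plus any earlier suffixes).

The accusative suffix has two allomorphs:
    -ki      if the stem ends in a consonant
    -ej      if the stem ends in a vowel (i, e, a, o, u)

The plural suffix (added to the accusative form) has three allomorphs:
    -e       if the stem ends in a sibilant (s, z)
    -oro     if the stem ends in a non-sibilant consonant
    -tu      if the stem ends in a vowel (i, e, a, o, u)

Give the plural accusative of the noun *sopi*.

sopiejoro

*sopi*: final sound = /i/, a vowel → -ej → *sopiej*.
Since the final sound of the accusative form *sopiej* is /j/ (a non-sibilant consonant), it takes -oro, giving *sopiejoro*.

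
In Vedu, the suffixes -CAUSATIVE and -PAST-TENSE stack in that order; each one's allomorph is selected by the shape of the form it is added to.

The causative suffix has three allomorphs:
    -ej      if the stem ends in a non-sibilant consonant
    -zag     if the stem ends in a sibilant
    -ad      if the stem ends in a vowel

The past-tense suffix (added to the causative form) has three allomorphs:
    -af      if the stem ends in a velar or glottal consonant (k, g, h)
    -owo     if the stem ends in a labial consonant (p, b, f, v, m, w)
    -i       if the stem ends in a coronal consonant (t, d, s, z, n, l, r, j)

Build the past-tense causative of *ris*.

*ris*: final sound = /s/, a sibilant → -zag → *riszag*.
The causative form *riszag* — final consonant /g/ (velar/glottal) → -af → *riszagaf*.

riszagaf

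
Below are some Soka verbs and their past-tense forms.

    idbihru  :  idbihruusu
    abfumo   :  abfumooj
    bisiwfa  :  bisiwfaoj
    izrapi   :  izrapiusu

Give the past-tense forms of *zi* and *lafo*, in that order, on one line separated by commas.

ziusu, lafooj

Looking at the last vowel of each stem: -usu when the last vowel of the stem is a high vowel (*idbihru*, *izrapi*); -oj when the last vowel of the stem is a non-high vowel (*abfumo*, *bisiwfa*).
*zi*: last vowel = /i/, a high vowel → -usu → *ziusu*.
*lafo* — last vowel /o/ (a non-high vowel) → -oj → *lafooj*.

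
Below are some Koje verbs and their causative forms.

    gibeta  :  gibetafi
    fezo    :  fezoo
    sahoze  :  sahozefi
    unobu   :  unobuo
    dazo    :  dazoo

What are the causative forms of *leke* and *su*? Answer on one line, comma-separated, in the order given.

The suffix is conditioned by the last vowel: -o when the last vowel of the stem is a rounded vowel (*fezo*, *unobu*, *dazo*); -fi when the last vowel of the stem is an unrounded vowel (*gibeta*, *sahoze*).
Since the last vowel of *leke* is /e/ (an unrounded vowel), it takes -fi, giving *lekefi*.
The last vowel of *su* is /u/, which is a rounded vowel, so the suffix is -o, giving *suo*.

lekefi, suo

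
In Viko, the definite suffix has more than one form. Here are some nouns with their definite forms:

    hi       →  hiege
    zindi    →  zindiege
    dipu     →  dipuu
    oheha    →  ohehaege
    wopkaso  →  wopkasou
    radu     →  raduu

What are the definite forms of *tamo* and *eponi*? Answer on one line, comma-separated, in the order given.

The pattern is rounding harmony: -u when the last vowel of the stem is a rounded vowel (*dipu*, *wopkaso*, *radu*); -ege when the last vowel of the stem is an unrounded vowel (*hi*, *zindi*, *oheha*).
*tamo*: last vowel = /o/, a rounded vowel → -u → *tamou*.
*eponi* — last vowel /i/ (an unrounded vowel) → -ege → *eponiege*.

tamou, eponiege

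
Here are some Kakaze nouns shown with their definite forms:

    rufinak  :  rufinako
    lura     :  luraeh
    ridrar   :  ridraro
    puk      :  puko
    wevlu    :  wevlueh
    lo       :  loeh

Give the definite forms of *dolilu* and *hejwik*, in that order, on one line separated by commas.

The alternation tracks the final sound of the stem — -o when the stem ends in a consonant (*rufinak*, *ridrar*, *puk*); -eh when the stem ends in a vowel (*lura*, *wevlu*, *lo*).
The final sound of *dolilu* is /u/, which is a vowel, so the suffix is -eh, giving *dolilueh*.
The final sound of *hejwik* is /k/, which is a consonant, so the suffix is -o, giving *hejwiko*.

dolilueh, hejwiko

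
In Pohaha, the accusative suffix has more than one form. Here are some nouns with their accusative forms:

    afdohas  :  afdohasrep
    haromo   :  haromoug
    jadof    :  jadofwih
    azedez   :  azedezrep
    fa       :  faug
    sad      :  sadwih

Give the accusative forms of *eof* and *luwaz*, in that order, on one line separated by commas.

eofwih, luwazrep

Looking at the final sound of each stem: -rep when the stem ends in a sibilant (*afdohas*, *azedez*); -wih when the stem ends in a non-sibilant consonant (*jadof*, *sad*); -ug when the stem ends in a vowel (*haromo*, *fa*).
*eof* — final sound /f/ (a non-sibilant consonant) → -wih → *eofwih*.
Since the final sound of *luwaz* is /z/ (a sibilant), it takes -rep, giving *luwazrep*.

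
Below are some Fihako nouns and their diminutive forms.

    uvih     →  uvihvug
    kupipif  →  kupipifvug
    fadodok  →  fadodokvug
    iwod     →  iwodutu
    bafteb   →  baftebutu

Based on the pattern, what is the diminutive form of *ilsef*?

ilsefvug

Looking at the final consonant of each stem: -vug when the stem ends in a voiceless consonant (*uvih*, *kupipif*, *fadodok*); -utu when the stem ends in a voiced consonant (*iwod*, *bafteb*).
*ilsef* — final consonant /f/ (voiceless) → -vug → *ilsefvug*.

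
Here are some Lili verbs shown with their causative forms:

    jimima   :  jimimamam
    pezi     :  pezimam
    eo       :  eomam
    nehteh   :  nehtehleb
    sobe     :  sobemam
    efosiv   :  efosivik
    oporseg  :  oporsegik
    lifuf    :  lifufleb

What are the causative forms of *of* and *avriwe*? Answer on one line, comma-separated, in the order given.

ofleb, avriwemam

Looking at the final sound of each stem: -leb when the stem ends in a voiceless consonant (*nehteh*, *lifuf*); -ik when the stem ends in a voiced consonant (*efosiv*, *oporseg*); -mam when the stem ends in a vowel (*jimima*, *pezi*, *eo*, *sobe*).
*of* — final sound /f/ (a voiceless consonant) → -leb → *ofleb*.
*avriwe*: final sound = /e/, a vowel → -mam → *avriwemam*.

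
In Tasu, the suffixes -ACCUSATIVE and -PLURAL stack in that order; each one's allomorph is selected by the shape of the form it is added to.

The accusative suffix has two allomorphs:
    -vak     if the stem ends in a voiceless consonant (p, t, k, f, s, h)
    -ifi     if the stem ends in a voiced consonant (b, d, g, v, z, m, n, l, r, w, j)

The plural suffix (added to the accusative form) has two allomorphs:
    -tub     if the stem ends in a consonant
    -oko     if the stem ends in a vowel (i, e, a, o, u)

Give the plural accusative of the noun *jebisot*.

jebisotvaktub

*jebisot* — final consonant /t/ (voiceless) → -vak → *jebisotvak*.
Since the final sound of the accusative form *jebisotvak* is /k/ (a consonant), it takes -tub, giving *jebisotvaktub*.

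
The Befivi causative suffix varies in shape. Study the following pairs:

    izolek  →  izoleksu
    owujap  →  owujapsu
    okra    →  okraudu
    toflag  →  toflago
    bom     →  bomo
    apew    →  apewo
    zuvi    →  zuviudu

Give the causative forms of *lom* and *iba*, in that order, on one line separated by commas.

lomo, ibaudu

Looking at the final sound of each stem: -su when the stem ends in a voiceless consonant (*izolek*, *owujap*); -o when the stem ends in a voiced consonant (*toflag*, *bom*, *apew*); -udu when the stem ends in a vowel (*okra*, *zuvi*).
Since the final sound of *lom* is /m/ (a voiced consonant), it takes -o, giving *lomo*.
*iba* — final sound /a/ (a vowel) → -udu → *ibaudu*.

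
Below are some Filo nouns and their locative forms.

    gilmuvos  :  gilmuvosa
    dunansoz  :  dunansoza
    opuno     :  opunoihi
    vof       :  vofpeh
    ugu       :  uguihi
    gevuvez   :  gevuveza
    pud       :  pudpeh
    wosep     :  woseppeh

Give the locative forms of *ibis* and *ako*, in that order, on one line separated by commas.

Looking at the final sound of each stem: -a when the stem ends in a sibilant (*gilmuvos*, *dunansoz*, *gevuvez*); -peh when the stem ends in a non-sibilant consonant (*vof*, *pud*, *wosep*); -ihi when the stem ends in a vowel (*opuno*, *ugu*).
*ibis* — final sound /s/ (a sibilant) → -a → *ibisa*.
*ako*: final sound = /o/, a vowel → -ihi → *akoihi*.

ibisa, akoihi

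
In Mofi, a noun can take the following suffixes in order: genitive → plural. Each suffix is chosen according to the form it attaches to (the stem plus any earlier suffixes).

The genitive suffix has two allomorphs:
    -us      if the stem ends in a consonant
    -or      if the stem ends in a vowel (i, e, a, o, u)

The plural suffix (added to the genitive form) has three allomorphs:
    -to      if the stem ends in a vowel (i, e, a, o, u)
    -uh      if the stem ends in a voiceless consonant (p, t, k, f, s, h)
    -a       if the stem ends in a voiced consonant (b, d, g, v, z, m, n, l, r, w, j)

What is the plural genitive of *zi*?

ziora

Since the final sound of *zi* is /i/ (a vowel), it takes -or, giving *zior*.
The genitive form *zior*: final sound = /r/, a voiced consonant → -a → *ziora*.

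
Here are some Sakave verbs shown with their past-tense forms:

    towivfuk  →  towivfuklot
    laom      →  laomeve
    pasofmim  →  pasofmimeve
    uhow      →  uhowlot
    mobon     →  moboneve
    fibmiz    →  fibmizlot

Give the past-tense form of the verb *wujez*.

wujezlot

Looking at the final consonant of each stem: -eve when the stem ends in a nasal (*laom*, *pasofmim*, *mobon*); -lot when the stem ends in a non-nasal consonant (*towivfuk*, *uhow*, *fibmiz*).
*wujez* — final consonant /z/ (non-nasal) → -lot → *wujezlot*.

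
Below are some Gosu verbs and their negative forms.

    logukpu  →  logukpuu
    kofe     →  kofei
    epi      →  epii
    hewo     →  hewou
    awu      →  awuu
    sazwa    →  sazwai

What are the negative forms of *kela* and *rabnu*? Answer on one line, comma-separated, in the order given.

The suffix is conditioned by the last vowel: -u when the last vowel of the stem is a rounded vowel (*logukpu*, *hewo*, *awu*); -i when the last vowel of the stem is an unrounded vowel (*kofe*, *epi*, *sazwa*).
The last vowel of *kela* is /a/, which is an unrounded vowel, so the suffix is -i, giving *kelai*.
The last vowel of *rabnu* is /u/, which is a rounded vowel, so the suffix is -u, giving *rabnuu*.

kelai, rabnuu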